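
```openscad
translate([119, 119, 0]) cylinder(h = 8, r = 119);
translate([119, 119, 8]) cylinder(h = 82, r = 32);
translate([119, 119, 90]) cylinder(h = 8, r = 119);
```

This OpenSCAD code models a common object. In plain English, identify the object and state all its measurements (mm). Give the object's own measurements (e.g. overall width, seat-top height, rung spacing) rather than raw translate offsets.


A spool: two coaxial disc flanges of radius 119 mm and thickness 8 mm, joined by a core cylinder of radius 32 mm and height 82 mm. The lower flange rests on z = 0 and the three cylinders share a vertical axis.


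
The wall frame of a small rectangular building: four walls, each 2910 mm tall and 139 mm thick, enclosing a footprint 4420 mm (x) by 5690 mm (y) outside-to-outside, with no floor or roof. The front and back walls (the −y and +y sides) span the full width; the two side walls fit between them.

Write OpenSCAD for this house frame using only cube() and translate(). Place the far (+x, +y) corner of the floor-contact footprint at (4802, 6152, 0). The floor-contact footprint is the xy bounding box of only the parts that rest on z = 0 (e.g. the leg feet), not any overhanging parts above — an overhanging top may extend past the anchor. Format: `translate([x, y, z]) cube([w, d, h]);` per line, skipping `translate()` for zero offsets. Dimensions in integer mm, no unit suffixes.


translate([382, 462, 0]) cube([4420, 139, 2910]);
translate([382, 6013, 0]) cube([4420, 139, 2910]);
translate([382, 601, 0]) cube([139, 5412, 2910]);
translate([4663, 601, 0]) cube([139, 5412, 2910]);


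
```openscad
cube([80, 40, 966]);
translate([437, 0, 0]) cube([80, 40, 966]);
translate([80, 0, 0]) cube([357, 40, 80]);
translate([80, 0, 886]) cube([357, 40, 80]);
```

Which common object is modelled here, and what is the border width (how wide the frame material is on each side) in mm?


A picture frame. The border width is 80 mm.

Four thin pieces enclosing a rectangular opening — a picture frame. The two full-height stiles are 966 mm tall; the top rail sits at z = 886 and is 80 mm tall, so the border above the opening is 966 − 886 = 80 mm, matching the stile x-width.


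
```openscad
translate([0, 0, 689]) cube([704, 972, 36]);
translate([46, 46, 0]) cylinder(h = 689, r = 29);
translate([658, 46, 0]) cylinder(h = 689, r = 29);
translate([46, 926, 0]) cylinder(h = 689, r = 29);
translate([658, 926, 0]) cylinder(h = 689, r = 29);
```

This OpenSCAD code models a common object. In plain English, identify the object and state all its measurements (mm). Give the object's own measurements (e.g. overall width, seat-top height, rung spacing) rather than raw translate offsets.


A rectangular dining table. The top is 704×972×36 mm with its upper surface at z = 725 mm. It stands on four round legs of 58 mm diameter, each leg's bounding box inset 17 mm from the nearest pair of top edges, running from the floor to the underside of the top.


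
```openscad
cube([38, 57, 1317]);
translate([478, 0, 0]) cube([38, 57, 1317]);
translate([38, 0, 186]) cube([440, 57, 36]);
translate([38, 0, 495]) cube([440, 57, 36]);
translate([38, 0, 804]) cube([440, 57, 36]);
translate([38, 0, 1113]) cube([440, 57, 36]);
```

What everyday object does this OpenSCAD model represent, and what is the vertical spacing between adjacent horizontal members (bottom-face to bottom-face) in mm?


A ladder. The rung spacing is 309 mm.

Two tall 38×57 posts with 4 short bars between them — a ladder. Adjacent rungs sit at z = 186 and z = 495, so the spacing is 495 − 186 = 309 mm.


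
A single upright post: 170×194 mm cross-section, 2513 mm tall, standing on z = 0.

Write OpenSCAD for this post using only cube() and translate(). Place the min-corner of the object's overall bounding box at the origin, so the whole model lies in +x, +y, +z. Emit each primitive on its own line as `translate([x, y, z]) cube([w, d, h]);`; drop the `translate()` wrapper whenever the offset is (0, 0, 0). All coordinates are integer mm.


cube([170, 194, 2513]);


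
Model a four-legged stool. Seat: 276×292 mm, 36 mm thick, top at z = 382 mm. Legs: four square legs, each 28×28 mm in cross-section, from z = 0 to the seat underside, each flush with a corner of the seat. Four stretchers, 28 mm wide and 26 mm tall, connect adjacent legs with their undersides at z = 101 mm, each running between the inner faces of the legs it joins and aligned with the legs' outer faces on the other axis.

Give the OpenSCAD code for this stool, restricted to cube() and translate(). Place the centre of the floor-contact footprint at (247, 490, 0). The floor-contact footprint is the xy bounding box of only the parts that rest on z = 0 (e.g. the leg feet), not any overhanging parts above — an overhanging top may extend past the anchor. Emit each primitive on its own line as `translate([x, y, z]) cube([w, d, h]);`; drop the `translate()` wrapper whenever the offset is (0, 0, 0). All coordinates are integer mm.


translate([109, 344, 346]) cube([276, 292, 36]);
translate([109, 344, 0]) cube([28, 28, 346]);
translate([357, 344, 0]) cube([28, 28, 346]);
translate([109, 608, 0]) cube([28, 28, 346]);
translate([357, 608, 0]) cube([28, 28, 346]);
translate([137, 344, 101]) cube([220, 28, 26]);
translate([137, 608, 101]) cube([220, 28, 26]);
translate([109, 372, 101]) cube([28, 236, 26]);
translate([357, 372, 101]) cube([28, 236, 26]);


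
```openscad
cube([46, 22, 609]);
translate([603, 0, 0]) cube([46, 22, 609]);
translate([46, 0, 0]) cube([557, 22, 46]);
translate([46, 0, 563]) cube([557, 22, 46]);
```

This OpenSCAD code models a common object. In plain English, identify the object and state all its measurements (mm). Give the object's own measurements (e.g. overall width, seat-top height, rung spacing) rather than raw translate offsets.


A rectangular picture frame lying in the x–z plane (depth along y). The opening is 557 mm wide (x) by 517 mm tall (z), surrounded by a border 46 mm wide on all four sides. The frame is 22 mm deep and is made of two full-height vertical stiles with two horizontal rails fitted between them.


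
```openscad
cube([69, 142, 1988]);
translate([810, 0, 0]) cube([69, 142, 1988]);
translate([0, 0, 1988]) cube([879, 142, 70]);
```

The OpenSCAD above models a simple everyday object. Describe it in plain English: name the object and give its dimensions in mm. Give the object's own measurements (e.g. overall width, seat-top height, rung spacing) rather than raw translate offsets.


A door frame. The clear opening is 741 mm wide and 1988 mm high. Two 69 mm wide jambs, 142 mm deep, stand either side of the opening from the floor to the top of the opening. A 70 mm thick head sits across the top of both jambs, spanning the full outside width of the frame.


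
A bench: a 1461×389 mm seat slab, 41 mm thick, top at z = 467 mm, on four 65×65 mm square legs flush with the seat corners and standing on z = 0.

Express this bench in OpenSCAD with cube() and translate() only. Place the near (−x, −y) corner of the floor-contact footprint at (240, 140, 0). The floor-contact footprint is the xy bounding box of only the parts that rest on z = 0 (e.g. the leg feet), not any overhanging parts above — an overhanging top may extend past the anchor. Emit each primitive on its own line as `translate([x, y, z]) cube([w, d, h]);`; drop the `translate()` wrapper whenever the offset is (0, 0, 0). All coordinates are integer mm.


// leg_h = 467 − 41 = 426
translate([240, 140, 426]) cube([1461, 389, 41]);
translate([240, 140, 0]) cube([65, 65, 426]);
translate([240, 464, 0]) cube([65, 65, 426]);
translate([1636, 140, 0]) cube([65, 65, 426]);
translate([1636, 464, 0]) cube([65, 65, 426]);


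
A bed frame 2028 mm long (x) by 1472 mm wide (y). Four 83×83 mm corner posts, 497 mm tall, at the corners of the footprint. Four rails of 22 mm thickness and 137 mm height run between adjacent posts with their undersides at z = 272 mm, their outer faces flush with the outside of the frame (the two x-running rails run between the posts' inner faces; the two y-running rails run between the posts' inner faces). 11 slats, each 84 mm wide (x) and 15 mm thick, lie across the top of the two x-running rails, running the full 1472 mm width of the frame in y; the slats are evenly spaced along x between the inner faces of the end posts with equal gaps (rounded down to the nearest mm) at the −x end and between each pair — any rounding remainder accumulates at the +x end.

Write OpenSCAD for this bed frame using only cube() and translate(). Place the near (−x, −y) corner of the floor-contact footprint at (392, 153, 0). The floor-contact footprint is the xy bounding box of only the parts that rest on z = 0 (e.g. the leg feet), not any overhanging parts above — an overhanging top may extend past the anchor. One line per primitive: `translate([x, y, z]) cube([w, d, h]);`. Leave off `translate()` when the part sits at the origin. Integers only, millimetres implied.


// slat z = rail_z + rail_h = 272 + 137 = 409
// slat gap = ⌊(1862 − 11·84) / 12⌋ = 78
translate([392, 153, 0]) cube([83, 83, 497]);
translate([392, 1542, 0]) cube([83, 83, 497]);
translate([2337, 153, 0]) cube([83, 83, 497]);
translate([2337, 1542, 0]) cube([83, 83, 497]);
translate([475, 153, 272]) cube([1862, 22, 137]);
translate([475, 1603, 272]) cube([1862, 22, 137]);
translate([392, 236, 272]) cube([22, 1306, 137]);
translate([2398, 236, 272]) cube([22, 1306, 137]);
translate([553, 153, 409]) cube([84, 1472, 15]);
translate([715, 153, 409]) cube([84, 1472, 15]);
translate([877, 153, 409]) cube([84, 1472, 15]);
translate([1039, 153, 409]) cube([84, 1472, 15]);
translate([1201, 153, 409]) cube([84, 1472, 15]);
translate([1363, 153, 409]) cube([84, 1472, 15]);
translate([1525, 153, 409]) cube([84, 1472, 15]);
translate([1687, 153, 409]) cube([84, 1472, 15]);
translate([1849, 153, 409]) cube([84, 1472, 15]);
translate([2011, 153, 409]) cube([84, 1472, 15]);
translate([2173, 153, 409]) cube([84, 1472, 15]);


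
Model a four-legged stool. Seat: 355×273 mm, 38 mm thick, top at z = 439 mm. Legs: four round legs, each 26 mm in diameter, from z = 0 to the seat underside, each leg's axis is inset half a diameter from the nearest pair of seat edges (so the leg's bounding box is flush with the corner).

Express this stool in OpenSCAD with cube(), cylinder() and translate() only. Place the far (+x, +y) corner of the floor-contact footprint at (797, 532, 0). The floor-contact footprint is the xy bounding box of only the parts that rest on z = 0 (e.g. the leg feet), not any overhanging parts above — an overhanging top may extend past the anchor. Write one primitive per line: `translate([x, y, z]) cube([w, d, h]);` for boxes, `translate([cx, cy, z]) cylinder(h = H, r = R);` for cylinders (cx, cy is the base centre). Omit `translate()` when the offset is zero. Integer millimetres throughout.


translate([442, 259, 401]) cube([355, 273, 38]);
translate([455, 272, 0]) cylinder(h = 401, r = 13);
translate([784, 272, 0]) cylinder(h = 401, r = 13);
translate([455, 519, 0]) cylinder(h = 401, r = 13);
translate([784, 519, 0]) cylinder(h = 401, r = 13);


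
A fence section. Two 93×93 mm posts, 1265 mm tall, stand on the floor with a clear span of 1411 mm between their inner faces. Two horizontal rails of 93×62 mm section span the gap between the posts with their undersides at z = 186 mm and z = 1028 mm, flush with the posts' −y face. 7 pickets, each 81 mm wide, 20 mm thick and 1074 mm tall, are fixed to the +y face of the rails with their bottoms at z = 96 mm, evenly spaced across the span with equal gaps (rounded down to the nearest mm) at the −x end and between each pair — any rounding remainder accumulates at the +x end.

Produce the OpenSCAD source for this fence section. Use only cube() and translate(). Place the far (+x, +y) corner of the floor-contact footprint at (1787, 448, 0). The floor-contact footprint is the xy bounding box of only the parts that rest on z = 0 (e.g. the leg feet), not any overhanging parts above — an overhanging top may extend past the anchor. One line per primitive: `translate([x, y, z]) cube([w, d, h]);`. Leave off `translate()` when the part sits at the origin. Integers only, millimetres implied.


translate([190, 355, 0]) cube([93, 93, 1265]);
translate([1694, 355, 0]) cube([93, 93, 1265]);
translate([283, 355, 186]) cube([1411, 93, 62]);
translate([283, 355, 1028]) cube([1411, 93, 62]);
translate([388, 448, 96]) cube([81, 20, 1074]);
translate([574, 448, 96]) cube([81, 20, 1074]);
translate([760, 448, 96]) cube([81, 20, 1074]);
translate([946, 448, 96]) cube([81, 20, 1074]);
translate([1132, 448, 96]) cube([81, 20, 1074]);
translate([1318, 448, 96]) cube([81, 20, 1074]);
translate([1504, 448, 96]) cube([81, 20, 1074]);


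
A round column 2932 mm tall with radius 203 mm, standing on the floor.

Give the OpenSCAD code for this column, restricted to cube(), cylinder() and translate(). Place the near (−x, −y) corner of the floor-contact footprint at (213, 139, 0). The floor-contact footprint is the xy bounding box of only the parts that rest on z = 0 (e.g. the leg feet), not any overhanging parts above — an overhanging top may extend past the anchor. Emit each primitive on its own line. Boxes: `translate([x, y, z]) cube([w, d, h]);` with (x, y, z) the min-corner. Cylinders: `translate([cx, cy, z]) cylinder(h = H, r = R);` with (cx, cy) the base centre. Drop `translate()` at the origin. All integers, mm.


translate([416, 342, 0]) cylinder(h = 2932, r = 203);


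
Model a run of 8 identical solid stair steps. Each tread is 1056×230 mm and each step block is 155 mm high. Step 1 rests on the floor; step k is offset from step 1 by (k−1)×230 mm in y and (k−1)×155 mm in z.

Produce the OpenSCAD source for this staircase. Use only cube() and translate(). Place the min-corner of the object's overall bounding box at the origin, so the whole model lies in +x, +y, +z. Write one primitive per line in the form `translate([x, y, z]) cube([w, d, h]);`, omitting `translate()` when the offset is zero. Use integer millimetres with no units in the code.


cube([1056, 230, 155]);
translate([0, 230, 155]) cube([1056, 230, 155]);
translate([0, 460, 310]) cube([1056, 230, 155]);
translate([0, 690, 465]) cube([1056, 230, 155]);
translate([0, 920, 620]) cube([1056, 230, 155]);
translate([0, 1150, 775]) cube([1056, 230, 155]);
translate([0, 1380, 930]) cube([1056, 230, 155]);
translate([0, 1610, 1085]) cube([1056, 230, 155]);


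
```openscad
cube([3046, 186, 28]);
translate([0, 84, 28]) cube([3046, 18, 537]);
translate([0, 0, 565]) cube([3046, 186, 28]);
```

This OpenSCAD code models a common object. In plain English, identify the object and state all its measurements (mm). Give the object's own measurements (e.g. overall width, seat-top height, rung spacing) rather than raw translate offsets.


An I-beam lying along x, 3046 mm long. Overall section height 593 mm. Two flanges 186 mm wide (y) and 28 mm thick, one on the floor and one at the top; a web 18 mm thick runs between them, centred on the flange width.


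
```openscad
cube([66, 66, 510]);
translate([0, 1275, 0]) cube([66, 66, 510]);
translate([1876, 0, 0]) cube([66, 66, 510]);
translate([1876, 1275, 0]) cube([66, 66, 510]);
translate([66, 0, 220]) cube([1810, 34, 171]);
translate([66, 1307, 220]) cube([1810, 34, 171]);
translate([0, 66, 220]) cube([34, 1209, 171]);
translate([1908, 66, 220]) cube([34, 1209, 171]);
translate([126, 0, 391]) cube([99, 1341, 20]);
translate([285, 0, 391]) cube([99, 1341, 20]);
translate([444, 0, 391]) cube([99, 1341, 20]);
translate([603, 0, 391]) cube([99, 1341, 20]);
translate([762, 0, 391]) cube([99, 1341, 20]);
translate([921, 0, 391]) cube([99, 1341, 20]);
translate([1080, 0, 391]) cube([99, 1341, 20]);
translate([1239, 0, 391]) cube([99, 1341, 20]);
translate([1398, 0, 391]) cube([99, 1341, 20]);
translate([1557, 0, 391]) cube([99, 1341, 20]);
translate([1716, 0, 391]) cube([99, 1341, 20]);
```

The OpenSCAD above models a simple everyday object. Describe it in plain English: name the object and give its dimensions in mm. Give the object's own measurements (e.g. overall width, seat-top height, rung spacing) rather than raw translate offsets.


A bed frame 1942 mm long (x) by 1341 mm wide (y). Four 66×66 mm corner posts, 510 mm tall, at the corners of the footprint. Four rails of 34 mm thickness and 171 mm height run between adjacent posts with their undersides at z = 220 mm, their outer faces flush with the outside of the frame (the two x-running rails run between the posts' inner faces; the two y-running rails run between the posts' inner faces). 11 slats, each 99 mm wide (x) and 20 mm thick, lie across the top of the two x-running rails, running the full 1341 mm width of the frame in y; along x they sit between the end posts with a 60 mm gap after the −x posts and between neighbouring slats, leaving 61 mm before the +x posts.


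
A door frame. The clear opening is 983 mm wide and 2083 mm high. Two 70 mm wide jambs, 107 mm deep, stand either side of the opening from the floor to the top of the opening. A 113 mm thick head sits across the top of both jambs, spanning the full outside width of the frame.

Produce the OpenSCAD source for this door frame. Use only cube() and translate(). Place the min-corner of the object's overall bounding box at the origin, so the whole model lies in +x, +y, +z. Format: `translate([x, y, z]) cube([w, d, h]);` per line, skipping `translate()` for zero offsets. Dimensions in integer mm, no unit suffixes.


cube([70, 107, 2083]);
translate([1053, 0, 0]) cube([70, 107, 2083]);
translate([0, 0, 2083]) cube([1123, 107, 113]);


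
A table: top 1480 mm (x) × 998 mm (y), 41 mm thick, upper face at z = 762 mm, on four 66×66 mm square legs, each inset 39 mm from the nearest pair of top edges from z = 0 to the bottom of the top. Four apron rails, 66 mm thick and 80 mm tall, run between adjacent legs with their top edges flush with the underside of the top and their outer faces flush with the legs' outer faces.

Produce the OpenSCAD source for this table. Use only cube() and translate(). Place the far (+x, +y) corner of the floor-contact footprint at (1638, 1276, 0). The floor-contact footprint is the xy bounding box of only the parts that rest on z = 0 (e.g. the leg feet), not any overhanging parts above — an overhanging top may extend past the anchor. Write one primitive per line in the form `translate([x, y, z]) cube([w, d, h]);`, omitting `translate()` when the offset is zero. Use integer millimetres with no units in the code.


translate([197, 317, 721]) cube([1480, 998, 41]);
translate([236, 356, 0]) cube([66, 66, 721]);
translate([1572, 356, 0]) cube([66, 66, 721]);
translate([236, 1210, 0]) cube([66, 66, 721]);
translate([1572, 1210, 0]) cube([66, 66, 721]);
translate([302, 356, 641]) cube([1270, 66, 80]);
translate([302, 1210, 641]) cube([1270, 66, 80]);
translate([236, 422, 641]) cube([66, 788, 80]);
translate([1572, 422, 641]) cube([66, 788, 80]);


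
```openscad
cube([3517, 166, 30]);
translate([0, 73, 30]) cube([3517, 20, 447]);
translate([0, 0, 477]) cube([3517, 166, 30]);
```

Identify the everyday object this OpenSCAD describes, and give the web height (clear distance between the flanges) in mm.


An I-beam. The web height is 447 mm.

Two wide flanges with a thin centred web — an I-beam. Overall 507 mm minus two 30 mm flanges gives a web of 507 − 2·30 = 447 mm.


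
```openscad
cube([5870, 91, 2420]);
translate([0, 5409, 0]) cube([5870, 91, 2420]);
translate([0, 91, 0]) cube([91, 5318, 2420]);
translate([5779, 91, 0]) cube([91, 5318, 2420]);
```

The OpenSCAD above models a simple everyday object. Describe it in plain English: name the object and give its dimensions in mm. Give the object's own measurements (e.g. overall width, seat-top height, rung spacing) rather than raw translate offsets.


The wall frame of a small rectangular building: four walls, each 2420 mm tall and 91 mm thick, enclosing a footprint 5870 mm (x) by 5500 mm (y) outside-to-outside, with no floor or roof. The front and back walls (the −y and +y sides) span the full width; the two side walls fit between them.


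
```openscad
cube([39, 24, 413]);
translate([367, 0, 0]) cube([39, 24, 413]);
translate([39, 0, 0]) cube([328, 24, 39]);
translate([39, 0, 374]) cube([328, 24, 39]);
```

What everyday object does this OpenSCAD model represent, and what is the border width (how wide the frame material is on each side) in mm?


A picture frame. The border width is 39 mm.

Four thin pieces enclosing a rectangular opening — a picture frame. The two full-height stiles are 413 mm tall; the top rail sits at z = 374 and is 39 mm tall, so the border above the opening is 413 − 374 = 39 mm, matching the stile x-width.


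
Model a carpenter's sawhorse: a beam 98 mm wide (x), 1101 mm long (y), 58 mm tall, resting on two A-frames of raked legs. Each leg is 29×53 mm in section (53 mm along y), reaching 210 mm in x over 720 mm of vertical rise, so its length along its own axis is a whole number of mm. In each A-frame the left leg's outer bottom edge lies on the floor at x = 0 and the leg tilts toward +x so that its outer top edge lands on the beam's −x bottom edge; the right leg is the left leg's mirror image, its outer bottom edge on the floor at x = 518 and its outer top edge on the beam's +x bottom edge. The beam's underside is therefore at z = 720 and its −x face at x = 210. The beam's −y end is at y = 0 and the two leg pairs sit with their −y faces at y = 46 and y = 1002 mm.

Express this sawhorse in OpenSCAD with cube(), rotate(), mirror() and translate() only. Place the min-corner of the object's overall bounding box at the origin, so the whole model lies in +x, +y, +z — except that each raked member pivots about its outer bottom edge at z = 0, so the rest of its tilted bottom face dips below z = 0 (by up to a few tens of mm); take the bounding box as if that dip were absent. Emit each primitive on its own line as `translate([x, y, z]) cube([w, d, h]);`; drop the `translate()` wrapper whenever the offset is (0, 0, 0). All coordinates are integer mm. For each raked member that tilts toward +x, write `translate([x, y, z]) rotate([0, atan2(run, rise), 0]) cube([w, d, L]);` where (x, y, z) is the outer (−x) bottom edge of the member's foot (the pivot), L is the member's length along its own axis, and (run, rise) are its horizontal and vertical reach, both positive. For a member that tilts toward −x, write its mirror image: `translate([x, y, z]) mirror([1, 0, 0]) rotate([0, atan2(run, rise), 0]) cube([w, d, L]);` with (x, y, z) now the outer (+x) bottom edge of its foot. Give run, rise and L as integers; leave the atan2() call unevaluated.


translate([210, 0, 720]) cube([98, 1101, 58]);
translate([0, 46, 0]) rotate([0, atan2(210, 720), 0]) cube([29, 53, 750]);
translate([518, 46, 0]) mirror([1, 0, 0]) rotate([0, atan2(210, 720), 0]) cube([29, 53, 750]);
translate([0, 1002, 0]) rotate([0, atan2(210, 720), 0]) cube([29, 53, 750]);
translate([518, 1002, 0]) mirror([1, 0, 0]) rotate([0, atan2(210, 720), 0]) cube([29, 53, 750]);


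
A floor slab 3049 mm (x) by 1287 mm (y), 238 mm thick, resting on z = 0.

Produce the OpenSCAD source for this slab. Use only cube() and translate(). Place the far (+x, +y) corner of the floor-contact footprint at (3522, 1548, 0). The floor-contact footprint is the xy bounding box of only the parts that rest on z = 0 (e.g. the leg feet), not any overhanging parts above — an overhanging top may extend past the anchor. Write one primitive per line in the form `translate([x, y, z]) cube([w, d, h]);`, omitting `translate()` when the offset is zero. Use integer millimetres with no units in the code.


translate([473, 261, 0]) cube([3049, 1287, 238]);


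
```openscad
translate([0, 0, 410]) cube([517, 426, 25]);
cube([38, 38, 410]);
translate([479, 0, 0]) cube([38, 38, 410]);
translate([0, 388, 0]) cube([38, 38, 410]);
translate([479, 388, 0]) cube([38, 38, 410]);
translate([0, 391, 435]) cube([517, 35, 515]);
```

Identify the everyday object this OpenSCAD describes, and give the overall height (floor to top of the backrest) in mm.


A chair. The overall height is 950 mm.

A slab on four corner posts with a tall panel at the back — a chair. The seat slab sits at z = 410 with thickness 25, and the 515 mm backrest starts at the seat top, so the overall height is 410 + 25 + 515 = 950 mm.


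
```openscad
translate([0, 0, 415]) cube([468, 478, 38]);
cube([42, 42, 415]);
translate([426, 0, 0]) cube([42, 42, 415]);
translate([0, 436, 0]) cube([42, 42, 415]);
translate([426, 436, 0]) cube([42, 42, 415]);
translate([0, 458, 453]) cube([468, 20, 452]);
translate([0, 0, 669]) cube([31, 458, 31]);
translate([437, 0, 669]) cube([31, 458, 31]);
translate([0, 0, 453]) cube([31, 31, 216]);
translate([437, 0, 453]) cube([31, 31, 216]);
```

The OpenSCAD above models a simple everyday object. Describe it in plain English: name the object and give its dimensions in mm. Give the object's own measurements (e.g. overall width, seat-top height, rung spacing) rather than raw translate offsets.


A chair. The seat is a 468×478×38 mm slab with its top at z = 453 mm, on four 42×42 mm corner legs (flush with the seat edges, standing on z = 0). A flat backrest 20 mm thick, 452 mm tall, spans the full seat width and rises from the seat top along its +y edge, rear face flush with the rear of the seat. Two armrests of 31×31 mm section run along each side from the seat's front edge to the front of the backrest, top faces 247 mm above the seat top and outer faces flush with the seat's x-edges; a 31×31 mm post under the front of each armrest stands on the seat at the front corner.


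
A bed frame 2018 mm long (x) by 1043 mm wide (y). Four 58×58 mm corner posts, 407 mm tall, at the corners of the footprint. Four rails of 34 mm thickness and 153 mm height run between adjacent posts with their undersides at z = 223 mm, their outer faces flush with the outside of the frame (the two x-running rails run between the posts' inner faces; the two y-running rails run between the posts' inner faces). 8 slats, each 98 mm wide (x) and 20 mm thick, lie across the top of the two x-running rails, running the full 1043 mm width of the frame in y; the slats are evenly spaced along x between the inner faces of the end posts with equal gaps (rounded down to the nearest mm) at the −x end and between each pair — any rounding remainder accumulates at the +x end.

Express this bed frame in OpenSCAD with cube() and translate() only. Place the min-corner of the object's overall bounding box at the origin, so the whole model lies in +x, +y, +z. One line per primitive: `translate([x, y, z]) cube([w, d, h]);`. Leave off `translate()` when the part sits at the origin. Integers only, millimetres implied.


cube([58, 58, 407]);
translate([0, 985, 0]) cube([58, 58, 407]);
translate([1960, 0, 0]) cube([58, 58, 407]);
translate([1960, 985, 0]) cube([58, 58, 407]);
translate([58, 0, 223]) cube([1902, 34, 153]);
translate([58, 1009, 223]) cube([1902, 34, 153]);
translate([0, 58, 223]) cube([34, 927, 153]);
translate([1984, 58, 223]) cube([34, 927, 153]);
translate([182, 0, 376]) cube([98, 1043, 20]);
translate([404, 0, 376]) cube([98, 1043, 20]);
translate([626, 0, 376]) cube([98, 1043, 20]);
translate([848, 0, 376]) cube([98, 1043, 20]);
translate([1070, 0, 376]) cube([98, 1043, 20]);
translate([1292, 0, 376]) cube([98, 1043, 20]);
translate([1514, 0, 376]) cube([98, 1043, 20]);
translate([1736, 0, 376]) cube([98, 1043, 20]);


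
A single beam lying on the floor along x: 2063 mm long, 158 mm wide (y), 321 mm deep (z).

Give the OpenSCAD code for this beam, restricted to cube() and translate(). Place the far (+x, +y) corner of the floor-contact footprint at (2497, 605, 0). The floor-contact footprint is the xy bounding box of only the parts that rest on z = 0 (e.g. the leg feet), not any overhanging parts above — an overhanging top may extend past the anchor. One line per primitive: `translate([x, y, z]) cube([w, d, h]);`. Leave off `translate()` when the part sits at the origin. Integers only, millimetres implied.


translate([434, 447, 0]) cube([2063, 158, 321]);


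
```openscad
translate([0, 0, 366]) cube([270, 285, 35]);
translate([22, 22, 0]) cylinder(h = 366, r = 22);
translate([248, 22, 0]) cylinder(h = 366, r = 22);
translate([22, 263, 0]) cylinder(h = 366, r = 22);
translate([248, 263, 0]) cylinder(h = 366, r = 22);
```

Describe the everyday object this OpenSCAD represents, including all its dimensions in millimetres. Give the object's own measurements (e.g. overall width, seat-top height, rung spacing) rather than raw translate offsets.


A four-legged stool. The seat is a 270×285×35 mm slab whose top surface is at z = 401 mm; four round legs, each 44 mm in diameter, run from the floor (z = 0) to the underside of the seat, each leg's axis is inset half a diameter from the nearest pair of seat edges (so the leg's bounding box is flush with the corner).


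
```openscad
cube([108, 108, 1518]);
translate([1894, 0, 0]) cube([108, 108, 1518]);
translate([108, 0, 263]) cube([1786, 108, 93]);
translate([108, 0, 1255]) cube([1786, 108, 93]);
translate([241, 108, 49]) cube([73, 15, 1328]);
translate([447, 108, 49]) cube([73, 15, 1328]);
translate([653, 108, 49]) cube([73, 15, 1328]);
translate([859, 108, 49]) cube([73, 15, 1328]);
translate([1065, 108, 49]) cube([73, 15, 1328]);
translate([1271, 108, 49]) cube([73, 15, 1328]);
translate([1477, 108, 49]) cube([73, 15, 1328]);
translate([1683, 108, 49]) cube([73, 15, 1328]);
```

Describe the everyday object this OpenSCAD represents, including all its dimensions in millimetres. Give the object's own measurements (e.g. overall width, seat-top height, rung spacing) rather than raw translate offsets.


A fence section. Two 108×108 mm posts, 1518 mm tall, stand on the floor with a clear span of 1786 mm between their inner faces. Two horizontal rails of 108×93 mm section span the gap between the posts with their undersides at z = 263 mm and z = 1255 mm, flush with the posts' −y face. 8 pickets, each 73 mm wide, 15 mm thick and 1328 mm tall, are fixed to the +y face of the rails with their bottoms at z = 49 mm, spaced across the span with a 133 mm gap after the −x post and between neighbouring pickets, with 138 mm left before the +x post.


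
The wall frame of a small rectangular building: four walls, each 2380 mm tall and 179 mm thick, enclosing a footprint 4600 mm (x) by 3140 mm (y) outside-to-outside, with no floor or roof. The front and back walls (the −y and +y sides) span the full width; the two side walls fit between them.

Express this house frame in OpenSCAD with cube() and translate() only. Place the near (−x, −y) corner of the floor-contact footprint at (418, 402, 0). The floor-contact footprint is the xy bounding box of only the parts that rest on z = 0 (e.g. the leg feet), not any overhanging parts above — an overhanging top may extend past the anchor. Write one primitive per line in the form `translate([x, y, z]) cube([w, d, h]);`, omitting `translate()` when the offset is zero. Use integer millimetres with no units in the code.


translate([418, 402, 0]) cube([4600, 179, 2380]);
translate([418, 3363, 0]) cube([4600, 179, 2380]);
translate([418, 581, 0]) cube([179, 2782, 2380]);
translate([4839, 581, 0]) cube([179, 2782, 2380]);


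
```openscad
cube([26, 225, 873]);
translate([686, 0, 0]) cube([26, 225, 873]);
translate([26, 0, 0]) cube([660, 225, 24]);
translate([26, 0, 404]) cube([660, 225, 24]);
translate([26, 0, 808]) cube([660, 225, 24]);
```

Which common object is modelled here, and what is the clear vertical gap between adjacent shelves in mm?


A bookshelf. The clear shelf gap is 380 mm.

Two tall side panels with 3 horizontal boards between them — a bookshelf. The first two shelf undersides are at z = 0 and z = 404; with shelf thickness 24, the clear gap is 404 − 0 − 24 = 380 mm.


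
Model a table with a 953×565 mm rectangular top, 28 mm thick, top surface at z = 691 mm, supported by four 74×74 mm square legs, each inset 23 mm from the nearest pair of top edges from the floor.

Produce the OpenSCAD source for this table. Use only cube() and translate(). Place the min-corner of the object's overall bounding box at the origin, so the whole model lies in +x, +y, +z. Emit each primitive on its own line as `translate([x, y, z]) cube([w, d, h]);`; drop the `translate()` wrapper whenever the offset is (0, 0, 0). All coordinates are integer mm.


translate([0, 0, 663]) cube([953, 565, 28]);
translate([23, 23, 0]) cube([74, 74, 663]);
translate([856, 23, 0]) cube([74, 74, 663]);
translate([23, 468, 0]) cube([74, 74, 663]);
translate([856, 468, 0]) cube([74, 74, 663]);


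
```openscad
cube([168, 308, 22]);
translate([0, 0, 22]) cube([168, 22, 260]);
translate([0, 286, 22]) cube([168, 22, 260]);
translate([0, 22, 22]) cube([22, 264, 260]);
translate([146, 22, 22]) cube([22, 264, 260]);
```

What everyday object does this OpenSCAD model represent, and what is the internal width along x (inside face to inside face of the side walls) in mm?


An open box. The internal width is 124 mm.

A 168×308 base slab with four walls standing on it — an open box. The base is 168 mm wide and the walls are 22 mm thick, so the internal width is 168 − 2 × 22 = 124 mm.


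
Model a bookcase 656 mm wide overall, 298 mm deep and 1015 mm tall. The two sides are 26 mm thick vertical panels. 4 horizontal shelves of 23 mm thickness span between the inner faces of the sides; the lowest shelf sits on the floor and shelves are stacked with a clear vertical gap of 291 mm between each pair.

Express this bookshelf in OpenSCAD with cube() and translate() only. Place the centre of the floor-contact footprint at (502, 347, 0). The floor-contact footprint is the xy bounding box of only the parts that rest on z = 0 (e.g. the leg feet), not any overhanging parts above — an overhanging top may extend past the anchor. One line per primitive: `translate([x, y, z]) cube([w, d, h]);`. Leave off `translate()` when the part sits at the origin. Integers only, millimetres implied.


translate([174, 198, 0]) cube([26, 298, 1015]);
translate([804, 198, 0]) cube([26, 298, 1015]);
translate([200, 198, 0]) cube([604, 298, 23]);
translate([200, 198, 314]) cube([604, 298, 23]);
translate([200, 198, 628]) cube([604, 298, 23]);
translate([200, 198, 942]) cube([604, 298, 23]);


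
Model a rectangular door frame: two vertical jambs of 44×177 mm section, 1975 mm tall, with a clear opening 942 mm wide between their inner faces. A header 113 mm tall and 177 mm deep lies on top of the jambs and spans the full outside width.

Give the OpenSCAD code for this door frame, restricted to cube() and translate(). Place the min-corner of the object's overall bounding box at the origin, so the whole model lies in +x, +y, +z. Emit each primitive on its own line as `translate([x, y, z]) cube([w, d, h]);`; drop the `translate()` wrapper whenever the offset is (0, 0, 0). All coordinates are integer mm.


cube([44, 177, 1975]);
translate([986, 0, 0]) cube([44, 177, 1975]);
translate([0, 0, 1975]) cube([1030, 177, 113]);


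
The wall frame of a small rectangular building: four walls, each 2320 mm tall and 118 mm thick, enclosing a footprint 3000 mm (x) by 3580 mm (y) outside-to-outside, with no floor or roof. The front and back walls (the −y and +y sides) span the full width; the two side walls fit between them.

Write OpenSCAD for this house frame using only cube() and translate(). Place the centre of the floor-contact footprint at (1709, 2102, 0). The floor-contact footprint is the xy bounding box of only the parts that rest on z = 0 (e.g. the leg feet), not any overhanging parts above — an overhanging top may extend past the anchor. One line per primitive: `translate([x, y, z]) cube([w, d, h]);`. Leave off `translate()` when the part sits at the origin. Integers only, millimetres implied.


translate([209, 312, 0]) cube([3000, 118, 2320]);
translate([209, 3774, 0]) cube([3000, 118, 2320]);
translate([209, 430, 0]) cube([118, 3344, 2320]);
translate([3091, 430, 0]) cube([118, 3344, 2320]);


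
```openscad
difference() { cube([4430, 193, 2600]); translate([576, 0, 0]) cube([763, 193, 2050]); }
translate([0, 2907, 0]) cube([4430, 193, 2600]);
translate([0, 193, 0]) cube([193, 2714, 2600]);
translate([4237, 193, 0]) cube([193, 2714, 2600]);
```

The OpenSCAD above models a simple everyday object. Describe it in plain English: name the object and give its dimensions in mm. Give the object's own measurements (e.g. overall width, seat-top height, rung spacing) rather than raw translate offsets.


A single room: four walls, each 2600 mm tall and 193 mm thick, enclosing an outside footprint 4430×3100 mm (x × y), no floor or roof. The front and back walls (−y and +y sides) run the full x-width; the side walls fit between their inner faces. A door opening 763 mm wide and 2050 mm tall is cut through the front wall from the floor up, its −x edge 576 mm from the wall's −x end.


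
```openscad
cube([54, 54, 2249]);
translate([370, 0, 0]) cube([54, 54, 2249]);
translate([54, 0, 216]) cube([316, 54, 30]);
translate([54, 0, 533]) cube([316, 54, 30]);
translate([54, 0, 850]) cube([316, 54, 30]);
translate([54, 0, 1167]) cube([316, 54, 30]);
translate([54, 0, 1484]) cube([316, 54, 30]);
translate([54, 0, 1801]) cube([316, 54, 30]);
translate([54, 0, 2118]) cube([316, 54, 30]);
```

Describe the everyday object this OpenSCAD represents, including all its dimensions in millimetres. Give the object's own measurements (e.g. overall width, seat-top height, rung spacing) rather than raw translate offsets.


A straight ladder. Two 54×54 mm vertical rails, 2249 mm tall, stand 424 mm apart (outside-to-outside) with their front faces coplanar on the −y side. 7 rungs, each 54 mm deep and 30 mm tall, span between the inner faces of the rails, front faces flush with the rails. The lowest rung's underside is at z = 216 mm and rungs are spaced 317 mm apart (underside to underside).


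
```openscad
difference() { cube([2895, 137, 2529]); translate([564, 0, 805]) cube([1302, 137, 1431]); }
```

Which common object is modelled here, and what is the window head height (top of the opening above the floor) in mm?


A wall with a window opening. The window head height is 2236 mm.

A wall with a rectangular opening subtracted — a window. Sill at z = 805, opening 1431 mm tall, so the head is at 805 + 1431 = 2236 mm.


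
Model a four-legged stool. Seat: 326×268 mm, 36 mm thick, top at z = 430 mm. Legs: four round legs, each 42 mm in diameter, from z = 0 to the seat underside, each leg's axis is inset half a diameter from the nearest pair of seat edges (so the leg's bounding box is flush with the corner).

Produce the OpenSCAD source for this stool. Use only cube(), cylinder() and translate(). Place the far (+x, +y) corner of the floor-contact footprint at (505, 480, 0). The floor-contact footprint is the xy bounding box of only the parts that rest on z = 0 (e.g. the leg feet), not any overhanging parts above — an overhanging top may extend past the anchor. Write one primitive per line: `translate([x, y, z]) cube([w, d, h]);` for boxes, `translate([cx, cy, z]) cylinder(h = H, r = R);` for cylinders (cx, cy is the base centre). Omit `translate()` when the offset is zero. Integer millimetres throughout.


// leg_h = 430 - 36 = 394
translate([179, 212, 394]) cube([326, 268, 36]);
translate([200, 233, 0]) cylinder(h = 394, r = 21);
translate([484, 233, 0]) cylinder(h = 394, r = 21);
translate([200, 459, 0]) cylinder(h = 394, r = 21);
translate([484, 459, 0]) cylinder(h = 394, r = 21);


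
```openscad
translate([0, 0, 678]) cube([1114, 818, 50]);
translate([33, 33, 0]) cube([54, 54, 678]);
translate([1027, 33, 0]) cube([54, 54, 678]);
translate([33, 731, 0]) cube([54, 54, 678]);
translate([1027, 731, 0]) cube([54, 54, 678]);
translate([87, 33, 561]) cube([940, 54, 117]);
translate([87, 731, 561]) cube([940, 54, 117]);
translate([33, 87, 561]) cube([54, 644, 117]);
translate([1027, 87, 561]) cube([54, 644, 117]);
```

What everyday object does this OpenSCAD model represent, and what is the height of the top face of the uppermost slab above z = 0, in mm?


A table. The table height is 728 mm.

A 1114×818×50 slab sits at z = 678 on four 54 mm square posts — a table. The top surface is at 678 + 50 = 728 mm.
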